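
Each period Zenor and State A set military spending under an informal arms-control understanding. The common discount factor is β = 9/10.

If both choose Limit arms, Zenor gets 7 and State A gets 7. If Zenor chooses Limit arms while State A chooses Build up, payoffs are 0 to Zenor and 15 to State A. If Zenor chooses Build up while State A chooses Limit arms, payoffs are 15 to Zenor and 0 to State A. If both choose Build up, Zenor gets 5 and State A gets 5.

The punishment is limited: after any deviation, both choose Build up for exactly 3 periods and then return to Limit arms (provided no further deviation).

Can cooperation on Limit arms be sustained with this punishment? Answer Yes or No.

No

IC: β+…+β^3 ≥ (15−7)/(7−5) = 4.
At β = 9/10: partial sum = 2.4390 < 4.0000. Cooperation not sustainable.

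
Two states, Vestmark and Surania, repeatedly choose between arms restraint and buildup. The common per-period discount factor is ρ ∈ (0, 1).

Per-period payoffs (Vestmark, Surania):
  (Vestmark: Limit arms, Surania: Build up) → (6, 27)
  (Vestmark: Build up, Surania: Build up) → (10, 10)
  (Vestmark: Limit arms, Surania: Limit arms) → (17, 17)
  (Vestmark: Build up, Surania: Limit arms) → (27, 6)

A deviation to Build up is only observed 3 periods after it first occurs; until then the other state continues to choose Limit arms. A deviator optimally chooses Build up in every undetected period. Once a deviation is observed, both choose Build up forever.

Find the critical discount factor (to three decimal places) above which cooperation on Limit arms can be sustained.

0.838

Deviating for the 3 undetected periods gains 27−17 = 10 per period over cooperation, then loses 17−10 = 7 per period forever once punishment starts.
Gain: 10(1 + ρ + … + ρ^2); loss: 7·ρ^3/(1−ρ).
No profitable deviation ⇔ 10(1−ρ^3) ≤ 7·ρ^3, i.e. ρ^3 ≥ 10/(10+7) = 10/17.
Hence ρ ≥ (10/17)^(1/3) ≈ 0.838.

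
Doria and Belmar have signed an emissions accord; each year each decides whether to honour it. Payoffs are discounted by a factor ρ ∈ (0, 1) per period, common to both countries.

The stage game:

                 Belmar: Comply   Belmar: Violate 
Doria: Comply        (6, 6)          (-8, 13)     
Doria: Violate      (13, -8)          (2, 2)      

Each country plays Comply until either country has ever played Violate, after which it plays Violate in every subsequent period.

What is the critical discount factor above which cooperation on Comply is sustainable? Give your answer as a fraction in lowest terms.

6/(1−ρ) ≥ 13 + 2ρ/(1−ρ)
6 ≥ 13 − 11ρ
ρ ≥ 7/11.

7/11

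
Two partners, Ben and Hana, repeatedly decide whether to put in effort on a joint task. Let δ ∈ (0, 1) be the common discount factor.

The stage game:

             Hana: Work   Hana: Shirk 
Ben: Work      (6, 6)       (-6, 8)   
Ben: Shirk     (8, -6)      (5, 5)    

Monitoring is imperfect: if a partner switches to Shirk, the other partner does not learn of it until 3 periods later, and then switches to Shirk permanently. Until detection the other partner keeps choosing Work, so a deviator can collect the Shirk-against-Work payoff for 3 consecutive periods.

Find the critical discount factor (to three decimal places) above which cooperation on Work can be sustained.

0.874

The best deviation is to choose Shirk for all 3 undetected periods, earning 8 each, then 5 forever once detected.
Deviation value: 8(1−δ^3)/(1−δ) + 5δ^3/(1−δ); cooperation value: 6/(1−δ).
IC: 6 ≥ 8(1−δ^3) + 5δ^3 = 8 − 3δ^3.
So δ^3 ≥ 2/3, giving δ ≥ (2/3)^(1/3) ≈ 0.874.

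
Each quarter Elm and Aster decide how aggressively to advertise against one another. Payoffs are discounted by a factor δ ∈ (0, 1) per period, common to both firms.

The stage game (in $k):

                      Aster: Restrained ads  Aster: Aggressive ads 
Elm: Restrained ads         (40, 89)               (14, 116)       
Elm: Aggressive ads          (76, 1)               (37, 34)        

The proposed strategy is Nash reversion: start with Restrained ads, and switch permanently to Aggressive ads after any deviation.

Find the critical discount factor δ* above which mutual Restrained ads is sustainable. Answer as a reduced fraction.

Elm's threshold: (76−40)/(76−37) = 12/13.
Aster's threshold: (116−89)/(116−34) = 27/82.
12/13 > 27/82, so Elm binds and δ* = 12/13.

12/13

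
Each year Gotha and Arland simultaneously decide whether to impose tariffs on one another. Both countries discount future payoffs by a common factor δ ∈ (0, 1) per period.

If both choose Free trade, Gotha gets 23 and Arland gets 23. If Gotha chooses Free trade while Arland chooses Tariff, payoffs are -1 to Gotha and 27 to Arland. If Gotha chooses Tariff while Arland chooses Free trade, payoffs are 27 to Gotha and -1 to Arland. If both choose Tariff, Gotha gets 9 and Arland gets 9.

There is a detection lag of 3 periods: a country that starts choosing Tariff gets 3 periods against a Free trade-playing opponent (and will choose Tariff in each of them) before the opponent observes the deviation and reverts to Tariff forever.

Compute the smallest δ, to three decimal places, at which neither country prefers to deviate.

Deviating for the 3 undetected periods gains 27−23 = 4 per period over cooperation, then loses 23−9 = 14 per period forever once punishment starts.
Gain: 4(1 + δ + … + δ^2); loss: 14·δ^3/(1−δ).
No profitable deviation ⇔ 4(1−δ^3) ≤ 14·δ^3, i.e. δ^3 ≥ 4/(4+14) = 2/9.
Hence δ ≥ (2/9)^(1/3) ≈ 0.606.

0.606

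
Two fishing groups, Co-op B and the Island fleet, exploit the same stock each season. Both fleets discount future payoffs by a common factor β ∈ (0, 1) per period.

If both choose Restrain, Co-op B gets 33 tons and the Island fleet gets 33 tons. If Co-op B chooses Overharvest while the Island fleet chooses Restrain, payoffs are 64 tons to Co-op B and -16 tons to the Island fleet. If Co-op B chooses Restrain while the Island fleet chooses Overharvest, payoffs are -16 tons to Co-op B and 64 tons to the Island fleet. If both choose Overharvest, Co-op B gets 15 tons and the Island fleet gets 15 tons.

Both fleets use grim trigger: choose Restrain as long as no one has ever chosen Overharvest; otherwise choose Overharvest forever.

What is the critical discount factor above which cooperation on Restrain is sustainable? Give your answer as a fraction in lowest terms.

Cooperation forever yields 33 each period: 33/(1−β).
Deviating yields 64 once, then 15 forever: 64 + 15β/(1−β).
No profitable deviation requires 33/(1−β) ≥ 64 + 15β/(1−β).
Multiplying by (1−β): 33 ≥ 64(1−β) + 15β = 64 − 49β.
So 49β ≥ 31, i.e. β ≥ 31/49.

31/49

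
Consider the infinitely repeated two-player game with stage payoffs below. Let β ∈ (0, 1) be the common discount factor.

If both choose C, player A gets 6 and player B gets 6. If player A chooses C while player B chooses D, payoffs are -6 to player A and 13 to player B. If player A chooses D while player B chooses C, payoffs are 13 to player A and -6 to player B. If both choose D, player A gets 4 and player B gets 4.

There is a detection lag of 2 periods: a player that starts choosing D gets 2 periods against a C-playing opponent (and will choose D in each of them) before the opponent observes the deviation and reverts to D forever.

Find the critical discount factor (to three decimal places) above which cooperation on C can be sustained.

0.882

The best deviation is to choose D for all 2 undetected periods, earning 13 each, then 4 forever once detected.
Deviation value: 13(1−β^2)/(1−β) + 4β^2/(1−β); cooperation value: 6/(1−β).
IC: 6 ≥ 13(1−β^2) + 4β^2 = 13 − 9β^2.
So β^2 ≥ 7/9, giving β ≥ (7/9)^(1/2) ≈ 0.882.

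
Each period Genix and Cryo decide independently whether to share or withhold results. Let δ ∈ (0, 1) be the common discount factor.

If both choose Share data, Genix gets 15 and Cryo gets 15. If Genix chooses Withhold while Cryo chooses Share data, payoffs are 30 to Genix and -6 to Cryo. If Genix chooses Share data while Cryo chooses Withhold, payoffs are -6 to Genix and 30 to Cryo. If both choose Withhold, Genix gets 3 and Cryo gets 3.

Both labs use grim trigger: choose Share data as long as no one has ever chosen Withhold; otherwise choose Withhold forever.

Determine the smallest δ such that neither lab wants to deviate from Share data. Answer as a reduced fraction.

5/9

Under grim trigger the critical discount factor is (T−C)/(T−P) with T = 30, C = 15, P = 3.
δ* = (30−15)/(30−3) = 15/27 = 5/9.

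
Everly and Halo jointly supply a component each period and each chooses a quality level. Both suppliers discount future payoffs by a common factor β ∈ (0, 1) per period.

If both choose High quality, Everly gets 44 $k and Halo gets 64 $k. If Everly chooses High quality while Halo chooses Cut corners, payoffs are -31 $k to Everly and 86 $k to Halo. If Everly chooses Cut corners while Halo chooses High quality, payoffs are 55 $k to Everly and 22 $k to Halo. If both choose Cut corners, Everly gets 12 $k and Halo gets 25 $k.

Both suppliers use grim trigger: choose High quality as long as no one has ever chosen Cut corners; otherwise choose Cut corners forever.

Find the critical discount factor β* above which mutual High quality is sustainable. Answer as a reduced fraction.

Everly's threshold: (55−44)/(55−12) = 11/43.
Halo's threshold: (86−64)/(86−25) = 22/61.
11/43 < 22/61, so Halo binds and β* = 22/61.

22/61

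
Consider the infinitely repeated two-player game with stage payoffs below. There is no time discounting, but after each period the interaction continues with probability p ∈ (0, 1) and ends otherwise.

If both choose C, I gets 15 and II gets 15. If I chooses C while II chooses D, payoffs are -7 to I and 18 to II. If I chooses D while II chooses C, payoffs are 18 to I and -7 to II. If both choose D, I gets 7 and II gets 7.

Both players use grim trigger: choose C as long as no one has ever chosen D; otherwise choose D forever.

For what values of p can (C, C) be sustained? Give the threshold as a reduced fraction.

With no time discounting, the continuation probability p plays the role of the discount factor.
Grim-trigger IC: 15/(1−p) ≥ 18 + 7p/(1−p) ⇒ p ≥ (18−15)/(18−7) = 3/11.

3/11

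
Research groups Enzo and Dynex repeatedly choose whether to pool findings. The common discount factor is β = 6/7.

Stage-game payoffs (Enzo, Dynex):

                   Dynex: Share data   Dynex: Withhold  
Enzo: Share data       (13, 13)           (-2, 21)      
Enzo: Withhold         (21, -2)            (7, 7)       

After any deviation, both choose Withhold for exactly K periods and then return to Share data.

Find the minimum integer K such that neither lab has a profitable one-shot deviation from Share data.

Need Σ_{k=1}^{K} β^k ≥ (21−13)/(13−7) = 1.3333 at β = 6/7.
At K = 1 the sum is 0.8571 < 1.3333; at K = 2 it is 1.5918 ≥ 1.3333.
So the minimum punishment length is K = 2.

2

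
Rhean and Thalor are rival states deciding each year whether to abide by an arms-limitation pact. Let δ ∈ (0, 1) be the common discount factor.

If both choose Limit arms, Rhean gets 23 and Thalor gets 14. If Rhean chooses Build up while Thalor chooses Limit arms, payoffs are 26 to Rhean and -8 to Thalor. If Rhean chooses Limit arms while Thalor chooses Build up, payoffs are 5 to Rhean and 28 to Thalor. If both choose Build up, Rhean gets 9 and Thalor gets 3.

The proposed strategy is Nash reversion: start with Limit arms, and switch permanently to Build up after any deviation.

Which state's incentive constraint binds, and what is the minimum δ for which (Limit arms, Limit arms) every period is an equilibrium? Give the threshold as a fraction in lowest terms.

Rhean: cooperation gives 23 each period; deviation gives 26 once then 9 forever.
  23/(1−δ) ≥ 26 + 9δ/(1−δ) ⇒ δ ≥ 3/17.
Thalor: cooperation gives 14 each period; deviation gives 28 once then 3 forever.
  δ ≥ 14/25.
Both must hold, so the binding constraint is Thalor's: δ ≥ 14/25.

Thalor; δ ≥ 14/25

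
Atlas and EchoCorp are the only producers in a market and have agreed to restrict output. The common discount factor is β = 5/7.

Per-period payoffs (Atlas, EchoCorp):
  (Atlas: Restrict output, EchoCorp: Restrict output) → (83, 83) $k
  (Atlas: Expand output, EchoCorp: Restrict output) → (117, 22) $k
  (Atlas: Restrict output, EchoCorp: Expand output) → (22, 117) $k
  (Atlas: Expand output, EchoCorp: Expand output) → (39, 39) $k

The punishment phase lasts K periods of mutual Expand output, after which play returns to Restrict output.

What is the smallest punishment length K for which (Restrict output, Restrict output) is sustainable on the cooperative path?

2

Need Σ_{k=1}^{K} β^k ≥ (117−83)/(83−39) = 0.7727 at β = 5/7.
At K = 1 the sum is 0.7143 < 0.7727; at K = 2 it is 1.2245 ≥ 0.7727.
So the minimum punishment length is K = 2.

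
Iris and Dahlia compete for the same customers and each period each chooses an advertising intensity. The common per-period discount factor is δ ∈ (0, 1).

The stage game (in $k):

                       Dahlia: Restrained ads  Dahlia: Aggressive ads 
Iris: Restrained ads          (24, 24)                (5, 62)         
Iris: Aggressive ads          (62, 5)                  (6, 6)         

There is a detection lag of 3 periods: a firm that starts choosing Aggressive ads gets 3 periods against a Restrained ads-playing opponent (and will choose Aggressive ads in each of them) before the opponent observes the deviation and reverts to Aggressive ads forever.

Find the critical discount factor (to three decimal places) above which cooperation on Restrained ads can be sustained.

0.879

A deviator earns 62 for 3 periods, then 6 forever; cooperating earns 24 forever. Multiplying the IC by (1−δ):
24 ≥ 62(1−δ^3) + 6δ^3, so 56·δ^3 ≥ 38 and δ^3 ≥ 19/28.
δ ≥ (19/28)^(1/3) ≈ 0.879.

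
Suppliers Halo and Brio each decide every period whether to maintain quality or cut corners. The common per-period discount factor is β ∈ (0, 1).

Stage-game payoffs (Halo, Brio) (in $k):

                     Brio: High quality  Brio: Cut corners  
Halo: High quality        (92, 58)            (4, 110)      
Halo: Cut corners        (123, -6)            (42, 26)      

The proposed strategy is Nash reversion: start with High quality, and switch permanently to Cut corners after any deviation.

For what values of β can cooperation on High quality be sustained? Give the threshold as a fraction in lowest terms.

For Halo: deviation gain 123−92 = 31, per-period punishment loss 92−42 = 50. IC gives β ≥ 31/81.
For Brio: gain 52, loss 32 per period, so β ≥ 52/84 = 13/21.
The tighter constraint is Brio's, so cooperation needs β ≥ 13/21.

13/21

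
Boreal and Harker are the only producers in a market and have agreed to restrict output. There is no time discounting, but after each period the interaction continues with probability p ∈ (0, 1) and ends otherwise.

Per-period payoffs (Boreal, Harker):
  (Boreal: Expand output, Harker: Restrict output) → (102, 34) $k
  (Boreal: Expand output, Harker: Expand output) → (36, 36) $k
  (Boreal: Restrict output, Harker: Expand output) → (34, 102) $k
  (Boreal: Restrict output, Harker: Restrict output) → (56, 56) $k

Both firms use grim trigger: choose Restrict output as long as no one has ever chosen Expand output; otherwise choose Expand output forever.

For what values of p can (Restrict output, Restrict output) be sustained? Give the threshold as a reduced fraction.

With no time discounting, the continuation probability p plays the role of the discount factor.
Grim-trigger IC: 56/(1−p) ≥ 102 + 36p/(1−p) ⇒ p ≥ (102−56)/(102−36) = 23/33.

23/33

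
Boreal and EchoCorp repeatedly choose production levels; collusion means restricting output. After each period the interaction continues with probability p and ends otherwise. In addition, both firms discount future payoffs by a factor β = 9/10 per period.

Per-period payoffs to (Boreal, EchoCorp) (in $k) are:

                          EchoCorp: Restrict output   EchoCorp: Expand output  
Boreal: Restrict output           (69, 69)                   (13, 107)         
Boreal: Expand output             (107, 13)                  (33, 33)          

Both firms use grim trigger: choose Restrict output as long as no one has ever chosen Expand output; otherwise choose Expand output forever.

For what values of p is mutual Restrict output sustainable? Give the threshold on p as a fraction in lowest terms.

190/333

With continuation probability p and discount β, the effective per-period discount factor is βp.
Grim-trigger IC: βp ≥ (107−69)/(107−33) = 19/37.
So p ≥ (19/37)/(9/10) = 190/333.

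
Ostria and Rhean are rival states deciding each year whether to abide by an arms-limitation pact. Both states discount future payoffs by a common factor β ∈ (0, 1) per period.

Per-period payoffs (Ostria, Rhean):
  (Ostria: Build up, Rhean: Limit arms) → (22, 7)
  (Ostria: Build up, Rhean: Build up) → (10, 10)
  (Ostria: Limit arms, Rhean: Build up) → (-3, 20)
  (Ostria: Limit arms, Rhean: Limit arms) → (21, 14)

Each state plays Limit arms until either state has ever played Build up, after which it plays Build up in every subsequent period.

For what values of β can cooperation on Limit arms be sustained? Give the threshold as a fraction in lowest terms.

For Ostria: deviation gain 22−21 = 1, per-period punishment loss 21−10 = 11. IC gives β ≥ 1/12.
For Rhean: gain 6, loss 4 per period, so β ≥ 6/10 = 3/5.
The tighter constraint is Rhean's, so cooperation needs β ≥ 3/5.

3/5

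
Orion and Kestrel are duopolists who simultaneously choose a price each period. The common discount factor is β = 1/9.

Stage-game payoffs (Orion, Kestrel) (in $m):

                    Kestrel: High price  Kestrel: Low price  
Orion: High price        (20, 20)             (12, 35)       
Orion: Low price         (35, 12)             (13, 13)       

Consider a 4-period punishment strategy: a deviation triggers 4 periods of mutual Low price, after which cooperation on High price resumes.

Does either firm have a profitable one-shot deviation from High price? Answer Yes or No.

IC: β+…+β^4 ≥ (35−20)/(20−13) = 15/7.
At β = 1/9: partial sum = 0.1250 < 2.1429. Cooperation not sustainable.

Yes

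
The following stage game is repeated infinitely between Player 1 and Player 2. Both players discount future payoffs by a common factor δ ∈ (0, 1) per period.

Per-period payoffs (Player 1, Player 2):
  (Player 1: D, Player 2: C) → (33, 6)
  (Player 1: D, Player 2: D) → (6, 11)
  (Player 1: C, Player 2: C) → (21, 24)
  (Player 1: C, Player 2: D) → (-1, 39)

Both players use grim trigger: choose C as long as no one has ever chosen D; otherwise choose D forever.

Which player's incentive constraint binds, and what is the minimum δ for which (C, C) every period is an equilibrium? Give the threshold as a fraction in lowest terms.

Player 2; δ ≥ 15/28

Player 1's threshold: (33−21)/(33−6) = 4/9.
Player 2's threshold: (39−24)/(39−11) = 15/28.
4/9 < 15/28, so Player 2 binds and δ* = 15/28.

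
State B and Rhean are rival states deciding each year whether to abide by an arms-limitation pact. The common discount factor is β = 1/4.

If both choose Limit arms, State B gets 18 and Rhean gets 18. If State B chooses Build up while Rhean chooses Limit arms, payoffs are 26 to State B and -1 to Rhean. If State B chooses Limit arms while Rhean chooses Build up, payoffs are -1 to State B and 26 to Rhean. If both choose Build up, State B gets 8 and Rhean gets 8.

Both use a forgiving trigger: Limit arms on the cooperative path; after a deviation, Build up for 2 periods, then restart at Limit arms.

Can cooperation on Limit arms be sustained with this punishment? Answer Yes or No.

A one-shot deviation gives 26 now, then 8 for 2 periods, then back to 18.
Gain from deviating: (26−18) today; loss: (18−8) in each of the next 2 periods.
No-deviation condition: (18−8)(β+…+β^2) ≥ 26−18, i.e. β+…+β^2 ≥ 4/5.
At β = 1/4: β+…+β^2 = 0.3125 < 0.8000.
So cooperation is not sustainable.

No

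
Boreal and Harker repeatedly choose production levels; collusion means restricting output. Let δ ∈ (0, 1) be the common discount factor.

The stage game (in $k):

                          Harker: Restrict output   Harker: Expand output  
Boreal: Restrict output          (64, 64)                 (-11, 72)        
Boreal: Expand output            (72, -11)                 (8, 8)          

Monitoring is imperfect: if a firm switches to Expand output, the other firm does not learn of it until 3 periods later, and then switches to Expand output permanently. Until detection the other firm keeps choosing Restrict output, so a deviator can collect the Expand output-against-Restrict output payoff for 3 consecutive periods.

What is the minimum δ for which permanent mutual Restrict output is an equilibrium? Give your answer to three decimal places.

The best deviation is to choose Expand output for all 3 undetected periods, earning 72 each, then 8 forever once detected.
Deviation value: 72(1−δ^3)/(1−δ) + 8δ^3/(1−δ); cooperation value: 64/(1−δ).
IC: 64 ≥ 72(1−δ^3) + 8δ^3 = 72 − 64δ^3.
So δ^3 ≥ 8/64 = 1/8, giving δ ≥ (1/8)^(1/3) ≈ 0.500.

0.500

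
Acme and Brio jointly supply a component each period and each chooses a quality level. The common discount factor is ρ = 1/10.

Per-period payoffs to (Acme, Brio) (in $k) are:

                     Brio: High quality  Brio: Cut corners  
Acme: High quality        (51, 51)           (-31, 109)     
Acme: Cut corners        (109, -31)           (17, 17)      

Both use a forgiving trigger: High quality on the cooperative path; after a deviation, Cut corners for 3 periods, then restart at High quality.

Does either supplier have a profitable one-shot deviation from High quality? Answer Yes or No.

Comparing payoff streams over the 4 periods until play realigns: cooperate → 51(1+ρ+…+ρ^3); deviate → 109 + 17(ρ+…+ρ^3).
Cooperation is sustained iff (51−17)(ρ+…+ρ^3) ≥ 109−51.
ρ+…+ρ^3 = 1/10·(1−(1/10)^3)/(1−1/10) = 0.1110, and (109−51)/(51−17) = 1.7059.
0.1110 < 1.7059, so cooperation is not sustainable.

Yes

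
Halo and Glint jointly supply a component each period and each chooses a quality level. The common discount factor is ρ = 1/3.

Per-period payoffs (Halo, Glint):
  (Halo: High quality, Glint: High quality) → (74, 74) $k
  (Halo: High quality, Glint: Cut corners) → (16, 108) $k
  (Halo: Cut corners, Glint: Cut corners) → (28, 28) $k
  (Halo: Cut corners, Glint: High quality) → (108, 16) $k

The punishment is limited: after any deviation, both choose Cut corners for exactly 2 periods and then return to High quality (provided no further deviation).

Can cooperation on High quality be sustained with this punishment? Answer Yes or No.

IC: ρ+…+ρ^2 ≥ (108−74)/(74−28) = 17/23.
At ρ = 1/3: partial sum = 0.4444 < 0.7391. Cooperation not sustainable.

No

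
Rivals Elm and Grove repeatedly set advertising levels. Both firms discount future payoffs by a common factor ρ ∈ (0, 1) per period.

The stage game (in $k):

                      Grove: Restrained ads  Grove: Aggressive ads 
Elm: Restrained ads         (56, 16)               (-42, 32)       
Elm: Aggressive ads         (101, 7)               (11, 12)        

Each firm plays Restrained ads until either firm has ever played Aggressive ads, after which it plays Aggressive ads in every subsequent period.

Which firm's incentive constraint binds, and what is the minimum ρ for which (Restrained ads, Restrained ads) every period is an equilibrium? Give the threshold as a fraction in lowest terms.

For Elm: deviation gain 101−56 = 45, per-period punishment loss 56−11 = 45. IC gives ρ ≥ 45/90 = 1/2.
For Grove: gain 16, loss 4 per period, so ρ ≥ 16/20 = 4/5.
The tighter constraint is Grove's, so cooperation needs ρ ≥ 4/5.

Grove; ρ ≥ 4/5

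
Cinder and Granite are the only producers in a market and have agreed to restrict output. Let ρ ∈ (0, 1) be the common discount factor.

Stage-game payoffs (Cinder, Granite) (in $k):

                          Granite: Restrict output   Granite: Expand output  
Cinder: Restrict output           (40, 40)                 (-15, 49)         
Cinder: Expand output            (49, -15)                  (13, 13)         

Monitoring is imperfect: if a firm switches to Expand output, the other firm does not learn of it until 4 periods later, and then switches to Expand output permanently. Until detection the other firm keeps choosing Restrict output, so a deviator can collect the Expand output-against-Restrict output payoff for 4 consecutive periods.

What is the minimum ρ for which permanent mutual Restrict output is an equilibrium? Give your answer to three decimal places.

A deviator earns 49 for 4 periods, then 13 forever; cooperating earns 40 forever. Multiplying the IC by (1−ρ):
40 ≥ 49(1−ρ^4) + 13ρ^4, so 36·ρ^4 ≥ 9 and ρ^4 ≥ 1/4.
ρ ≥ (1/4)^(1/4) ≈ 0.707.

0.707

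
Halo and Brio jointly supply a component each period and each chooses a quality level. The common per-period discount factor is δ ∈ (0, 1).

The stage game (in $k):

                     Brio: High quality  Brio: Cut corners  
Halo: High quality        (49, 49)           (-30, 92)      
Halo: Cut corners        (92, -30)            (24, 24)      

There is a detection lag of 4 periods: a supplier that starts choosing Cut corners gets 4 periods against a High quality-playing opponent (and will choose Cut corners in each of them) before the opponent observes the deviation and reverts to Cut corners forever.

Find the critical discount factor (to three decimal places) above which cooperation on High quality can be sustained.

The best deviation is to choose Cut corners for all 4 undetected periods, earning 92 each, then 24 forever once detected.
Deviation value: 92(1−δ^4)/(1−δ) + 24δ^4/(1−δ); cooperation value: 49/(1−δ).
IC: 49 ≥ 92(1−δ^4) + 24δ^4 = 92 − 68δ^4.
So δ^4 ≥ 43/68, giving δ ≥ (43/68)^(1/4) ≈ 0.892.

0.892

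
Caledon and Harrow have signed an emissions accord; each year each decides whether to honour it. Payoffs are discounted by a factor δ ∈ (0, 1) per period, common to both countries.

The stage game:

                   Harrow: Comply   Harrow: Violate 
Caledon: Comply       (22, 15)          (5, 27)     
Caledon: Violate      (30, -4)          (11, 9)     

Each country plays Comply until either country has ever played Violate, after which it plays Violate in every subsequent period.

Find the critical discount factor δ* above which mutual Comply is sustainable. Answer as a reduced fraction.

2/3

For Caledon: deviation gain 30−22 = 8, per-period punishment loss 22−11 = 11. IC gives δ ≥ 8/19.
For Harrow: gain 12, loss 6 per period, so δ ≥ 12/18 = 2/3.
The tighter constraint is Harrow's, so cooperation needs δ ≥ 2/3.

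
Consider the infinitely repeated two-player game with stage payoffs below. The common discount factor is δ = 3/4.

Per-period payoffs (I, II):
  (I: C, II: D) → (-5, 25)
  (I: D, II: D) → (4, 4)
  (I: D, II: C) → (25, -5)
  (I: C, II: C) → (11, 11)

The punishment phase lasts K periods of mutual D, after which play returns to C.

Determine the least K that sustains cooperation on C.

IC: δ(1−δ^K)/(1−δ) ≥ (25−11)/(11−4) = 2.
With δ = 3/4: need 1 − δ^K ≥ 2·(1−3/4)/(3/4), i.e. δ^K ≤ 0.3333.
Since (3/4)^3 = 0.4219 and (3/4)^4 = 0.3164, the smallest such K is 4.

4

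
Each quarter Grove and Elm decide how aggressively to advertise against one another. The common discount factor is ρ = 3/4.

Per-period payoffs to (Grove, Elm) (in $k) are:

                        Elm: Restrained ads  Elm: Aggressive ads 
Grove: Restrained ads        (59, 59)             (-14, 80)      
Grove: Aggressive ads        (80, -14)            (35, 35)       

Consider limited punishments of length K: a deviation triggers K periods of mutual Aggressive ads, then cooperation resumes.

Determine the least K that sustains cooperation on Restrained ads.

No profitable deviation requires (59−35)(ρ+…+ρ^K) ≥ 80−59, i.e. ρ+…+ρ^K ≥ 7/8 ≈ 0.8750.
With ρ = 3/4, the partial sums are K=1: 0.7500, K=2: 1.3125.
K = 2 is the first length at which the sum reaches 0.8750.

2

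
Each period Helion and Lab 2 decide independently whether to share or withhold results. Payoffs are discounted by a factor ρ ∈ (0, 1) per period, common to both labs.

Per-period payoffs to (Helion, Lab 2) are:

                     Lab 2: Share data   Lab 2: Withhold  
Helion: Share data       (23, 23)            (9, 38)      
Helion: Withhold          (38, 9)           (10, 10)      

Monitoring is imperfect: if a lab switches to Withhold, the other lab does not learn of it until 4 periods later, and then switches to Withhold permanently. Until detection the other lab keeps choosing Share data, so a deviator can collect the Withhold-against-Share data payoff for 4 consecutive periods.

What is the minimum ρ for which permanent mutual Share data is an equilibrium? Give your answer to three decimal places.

0.856

A deviator earns 38 for 4 periods, then 10 forever; cooperating earns 23 forever. Multiplying the IC by (1−ρ):
23 ≥ 38(1−ρ^4) + 10ρ^4, so 28·ρ^4 ≥ 15 and ρ^4 ≥ 15/28.
ρ ≥ (15/28)^(1/4) ≈ 0.856.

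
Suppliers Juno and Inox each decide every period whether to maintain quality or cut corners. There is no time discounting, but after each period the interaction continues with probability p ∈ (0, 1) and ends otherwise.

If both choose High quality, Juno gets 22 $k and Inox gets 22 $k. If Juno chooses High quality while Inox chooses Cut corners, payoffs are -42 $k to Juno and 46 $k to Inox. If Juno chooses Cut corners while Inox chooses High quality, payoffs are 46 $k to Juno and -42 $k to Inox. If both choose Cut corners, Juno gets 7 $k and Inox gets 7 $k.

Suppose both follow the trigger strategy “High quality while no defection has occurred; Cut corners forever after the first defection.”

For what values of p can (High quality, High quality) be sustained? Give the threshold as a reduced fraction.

8/13

With no time discounting, the continuation probability p plays the role of the discount factor.
Grim-trigger IC: 22/(1−p) ≥ 46 + 7p/(1−p) ⇒ p ≥ (46−22)/(46−7) = 8/13.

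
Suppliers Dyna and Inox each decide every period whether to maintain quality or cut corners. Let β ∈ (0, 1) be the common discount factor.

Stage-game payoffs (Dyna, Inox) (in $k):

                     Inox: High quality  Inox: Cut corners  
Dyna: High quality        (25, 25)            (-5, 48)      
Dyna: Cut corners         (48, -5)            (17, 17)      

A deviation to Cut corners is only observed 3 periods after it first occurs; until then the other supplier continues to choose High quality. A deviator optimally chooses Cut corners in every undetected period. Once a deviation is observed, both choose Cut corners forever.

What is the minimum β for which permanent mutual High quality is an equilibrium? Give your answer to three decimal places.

0.905

A deviator earns 48 for 3 periods, then 17 forever; cooperating earns 25 forever. Multiplying the IC by (1−β):
25 ≥ 48(1−β^3) + 17β^3, so 31·β^3 ≥ 23 and β^3 ≥ 23/31.
β ≥ (23/31)^(1/3) ≈ 0.905.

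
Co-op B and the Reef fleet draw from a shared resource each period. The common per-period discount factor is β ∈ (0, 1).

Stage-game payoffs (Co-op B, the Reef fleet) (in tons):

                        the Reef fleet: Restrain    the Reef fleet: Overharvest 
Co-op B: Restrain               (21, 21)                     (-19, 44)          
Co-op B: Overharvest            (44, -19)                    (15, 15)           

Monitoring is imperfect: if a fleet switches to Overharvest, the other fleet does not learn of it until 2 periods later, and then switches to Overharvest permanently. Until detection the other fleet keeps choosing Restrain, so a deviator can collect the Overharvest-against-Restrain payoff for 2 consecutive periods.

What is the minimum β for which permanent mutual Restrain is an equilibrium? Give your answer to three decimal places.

0.891

Deviating for the 2 undetected periods gains 44−21 = 23 per period over cooperation, then loses 21−15 = 6 per period forever once punishment starts.
Gain: 23(1 + β + … + β^1); loss: 6·β^2/(1−β).
No profitable deviation ⇔ 23(1−β^2) ≤ 6·β^2, i.e. β^2 ≥ 23/(23+6) = 23/29.
Hence β ≥ (23/29)^(1/2) ≈ 0.891.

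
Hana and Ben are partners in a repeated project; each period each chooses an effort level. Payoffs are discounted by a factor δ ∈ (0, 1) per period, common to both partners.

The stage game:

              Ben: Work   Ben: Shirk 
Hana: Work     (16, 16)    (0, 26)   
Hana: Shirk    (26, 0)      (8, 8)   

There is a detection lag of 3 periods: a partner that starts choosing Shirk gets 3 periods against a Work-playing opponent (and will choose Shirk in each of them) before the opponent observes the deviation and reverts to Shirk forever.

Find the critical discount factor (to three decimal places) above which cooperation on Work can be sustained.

The best deviation is to choose Shirk for all 3 undetected periods, earning 26 each, then 8 forever once detected.
Deviation value: 26(1−δ^3)/(1−δ) + 8δ^3/(1−δ); cooperation value: 16/(1−δ).
IC: 16 ≥ 26(1−δ^3) + 8δ^3 = 26 − 18δ^3.
So δ^3 ≥ 10/18 = 5/9, giving δ ≥ (5/9)^(1/3) ≈ 0.822.

0.822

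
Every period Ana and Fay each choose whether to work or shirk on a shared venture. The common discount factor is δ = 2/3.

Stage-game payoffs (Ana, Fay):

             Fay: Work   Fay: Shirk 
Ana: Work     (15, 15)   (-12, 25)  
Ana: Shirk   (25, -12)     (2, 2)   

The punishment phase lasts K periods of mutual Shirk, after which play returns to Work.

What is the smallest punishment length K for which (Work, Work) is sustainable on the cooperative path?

2

Need Σ_{k=1}^{K} δ^k ≥ (25−15)/(15−2) = 0.7692 at δ = 2/3.
At K = 1 the sum is 0.6667 < 0.7692; at K = 2 it is 1.1111 ≥ 0.7692.
So the minimum punishment length is K = 2.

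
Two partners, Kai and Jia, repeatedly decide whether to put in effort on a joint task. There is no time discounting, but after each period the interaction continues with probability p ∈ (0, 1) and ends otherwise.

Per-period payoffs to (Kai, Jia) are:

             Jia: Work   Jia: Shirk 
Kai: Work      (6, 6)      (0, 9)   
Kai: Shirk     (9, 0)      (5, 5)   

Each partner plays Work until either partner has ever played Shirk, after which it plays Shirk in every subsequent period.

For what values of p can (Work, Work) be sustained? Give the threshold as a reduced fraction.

Expected cooperation value is 6 + p·6 + p²·6 + … = 6/(1−p); deviation gives 9 + p·5/(1−p).
6 ≥ 9(1−p) + 5p ⇒ 4p ≥ 3 ⇒ p ≥ 3/4.

3/4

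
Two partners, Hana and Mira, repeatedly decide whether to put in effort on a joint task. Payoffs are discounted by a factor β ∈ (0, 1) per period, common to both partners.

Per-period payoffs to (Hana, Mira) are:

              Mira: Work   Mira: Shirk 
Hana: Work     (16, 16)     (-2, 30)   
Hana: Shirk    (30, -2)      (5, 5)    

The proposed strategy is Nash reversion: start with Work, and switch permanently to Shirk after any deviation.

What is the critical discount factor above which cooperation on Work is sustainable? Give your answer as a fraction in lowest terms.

One-period gain from deviating is 30 − 16 = 14. The loss is 16 − 5 = 11 in every subsequent period, with present value 11·β/(1−β).
Deviation is unprofitable when 11·β/(1−β) ≥ 14, i.e. β/(1−β) ≥ 14/11.
Equivalently β ≥ 14/(14+11) = 14/25.

14/25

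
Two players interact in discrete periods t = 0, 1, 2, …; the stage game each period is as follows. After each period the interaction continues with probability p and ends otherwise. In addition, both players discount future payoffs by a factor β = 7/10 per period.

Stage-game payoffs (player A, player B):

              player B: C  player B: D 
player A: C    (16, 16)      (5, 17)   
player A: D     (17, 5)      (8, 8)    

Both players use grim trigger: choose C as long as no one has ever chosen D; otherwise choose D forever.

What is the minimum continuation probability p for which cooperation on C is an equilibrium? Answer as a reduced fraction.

10/63

With continuation probability p and discount β, the effective per-period discount factor is βp.
Grim-trigger IC: βp ≥ (17−16)/(17−8) = 1/9.
So p ≥ (1/9)/(7/10) = 10/63.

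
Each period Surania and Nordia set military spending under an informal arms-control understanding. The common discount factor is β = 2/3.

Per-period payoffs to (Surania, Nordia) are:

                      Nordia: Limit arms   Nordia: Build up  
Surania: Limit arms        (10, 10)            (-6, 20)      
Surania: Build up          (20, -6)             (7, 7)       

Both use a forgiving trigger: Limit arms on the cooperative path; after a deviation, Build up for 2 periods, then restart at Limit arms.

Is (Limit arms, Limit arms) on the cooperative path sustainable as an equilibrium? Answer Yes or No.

No

A one-shot deviation gives 20 now, then 7 for 2 periods, then back to 10.
Gain from deviating: (20−10) today; loss: (10−7) in each of the next 2 periods.
No-deviation condition: (10−7)(β+…+β^2) ≥ 20−10, i.e. β+…+β^2 ≥ 10/3.
At β = 2/3: β+…+β^2 = 1.1111 < 3.3333.
So cooperation is not sustainable.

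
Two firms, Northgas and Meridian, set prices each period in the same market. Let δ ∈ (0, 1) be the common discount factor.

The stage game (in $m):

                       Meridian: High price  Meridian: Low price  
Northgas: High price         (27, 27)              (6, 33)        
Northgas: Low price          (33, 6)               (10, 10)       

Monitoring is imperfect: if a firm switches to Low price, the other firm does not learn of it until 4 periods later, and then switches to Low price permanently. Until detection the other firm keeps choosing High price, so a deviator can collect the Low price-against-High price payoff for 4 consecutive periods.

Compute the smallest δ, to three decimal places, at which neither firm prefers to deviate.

0.715

The best deviation is to choose Low price for all 4 undetected periods, earning 33 each, then 10 forever once detected.
Deviation value: 33(1−δ^4)/(1−δ) + 10δ^4/(1−δ); cooperation value: 27/(1−δ).
IC: 27 ≥ 33(1−δ^4) + 10δ^4 = 33 − 23δ^4.
So δ^4 ≥ 6/23, giving δ ≥ (6/23)^(1/4) ≈ 0.715.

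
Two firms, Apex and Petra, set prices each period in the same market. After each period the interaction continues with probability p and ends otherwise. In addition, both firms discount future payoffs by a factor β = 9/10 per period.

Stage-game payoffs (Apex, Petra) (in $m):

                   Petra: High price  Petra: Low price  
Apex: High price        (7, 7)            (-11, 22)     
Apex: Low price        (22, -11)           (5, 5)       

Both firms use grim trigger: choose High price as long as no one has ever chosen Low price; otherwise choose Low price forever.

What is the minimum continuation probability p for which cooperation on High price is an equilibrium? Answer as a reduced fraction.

50/51

Expected continuation weight on next period's payoff is β·p = 9/10·p, which plays the role of the discount factor.
Cooperation requires 9/10·p ≥ (22−7)/(22−5) = 15/17, hence p ≥ 50/51.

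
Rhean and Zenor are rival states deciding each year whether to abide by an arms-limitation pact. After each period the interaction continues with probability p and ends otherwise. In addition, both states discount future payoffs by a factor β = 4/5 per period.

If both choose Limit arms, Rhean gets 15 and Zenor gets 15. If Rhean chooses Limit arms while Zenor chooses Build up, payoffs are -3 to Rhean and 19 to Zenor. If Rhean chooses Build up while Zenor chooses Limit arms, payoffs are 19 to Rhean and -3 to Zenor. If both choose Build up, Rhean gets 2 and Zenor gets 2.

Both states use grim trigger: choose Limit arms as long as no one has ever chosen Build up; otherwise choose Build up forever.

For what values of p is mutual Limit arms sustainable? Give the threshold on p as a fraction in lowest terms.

5/17

With continuation probability p and discount β, the effective per-period discount factor is βp.
Grim-trigger IC: βp ≥ (19−15)/(19−2) = 4/17.
So p ≥ (4/17)/(4/5) = 5/17.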